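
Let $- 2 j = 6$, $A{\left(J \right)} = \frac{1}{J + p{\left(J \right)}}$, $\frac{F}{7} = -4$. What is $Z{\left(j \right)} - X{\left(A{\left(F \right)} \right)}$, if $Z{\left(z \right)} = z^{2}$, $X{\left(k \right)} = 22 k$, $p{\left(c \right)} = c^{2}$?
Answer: $\frac{3391}{378} \approx 8.9709$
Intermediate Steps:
$F = -28$ ($F = 7 \left(-4\right) = -28$)
$A{\left(J \right)} = \frac{1}{J + J^{2}}$
$j = -3$ ($j = \left(- \frac{1}{2}\right) 6 = -3$)
$Z{\left(j \right)} - X{\left(A{\left(F \right)} \right)} = \left(-3\right)^{2} - 22 \frac{1}{\left(-28\right) \left(1 - 28\right)} = 9 - 22 \left(- \frac{1}{28 \left(-27\right)}\right) = 9 - 22 \left(\left(- \frac{1}{28}\right) \left(- \frac{1}{27}\right)\right) = 9 - 22 \cdot \frac{1}{756} = 9 - \frac{11}{378} = \frac{3391}{378}$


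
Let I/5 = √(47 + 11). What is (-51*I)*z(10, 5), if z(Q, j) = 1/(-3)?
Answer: 85*√58 ≈ 647.34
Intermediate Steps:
I = 5*√58 (I = 5*√(47 + 11) = 5*√58 ≈ 38.079)
z(Q, j) = -⅓
(-51*I)*z(10, 5) = -255*√58*(-⅓) = 85*√58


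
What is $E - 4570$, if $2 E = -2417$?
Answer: $- \frac{11557}{2} \approx -5778.5$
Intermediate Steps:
$E = - \frac{2417}{2}$ ($E = \frac{1}{2} \left(-2417\right) = - \frac{2417}{2} \approx -1208.5$)
$E - 4570 = - \frac{2417}{2} - 4570 = - \frac{11557}{2}$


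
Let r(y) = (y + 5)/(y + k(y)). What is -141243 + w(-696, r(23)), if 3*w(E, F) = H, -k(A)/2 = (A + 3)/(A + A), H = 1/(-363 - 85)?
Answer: -189830593/1344 ≈ -1.4124e+5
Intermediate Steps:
H = -1/448 (H = 1/(-448) = -1/448 ≈ -0.0022321)
k(A) = -(3 + A)/A (k(A) = -2*(A + 3)/(A + A) = -2*(3 + A)/(2*A) = -2*(3 + A)*1/(2*A) = -(3 + A)/A)
r(y) = (5 + y)/(y + (-3 - y)/y) (r(y) = (y + 5)/(y + (-3 - y)/y) = (5 + y)/(y + (-3 - y)/y))
w(E, F) = -1/1344 (w(E, F) = (⅓)*(-1/448) = -1/1344)
-141243 + w(-696, r(23)) = -141243 - 1/1344 = -189830593/1344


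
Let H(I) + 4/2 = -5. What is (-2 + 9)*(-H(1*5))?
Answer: 49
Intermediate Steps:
H(I) = -7 (H(I) = -2 - 5 = -7)
(-2 + 9)*(-H(1*5)) = (-2 + 9)*(-1*(-7)) = 7*7 = 49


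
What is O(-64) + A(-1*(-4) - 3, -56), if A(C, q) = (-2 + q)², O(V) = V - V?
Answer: 3364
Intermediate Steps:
O(V) = 0
O(-64) + A(-1*(-4) - 3, -56) = 0 + (-2 - 56)² = 0 + (-58)² = 0 + 3364 = 3364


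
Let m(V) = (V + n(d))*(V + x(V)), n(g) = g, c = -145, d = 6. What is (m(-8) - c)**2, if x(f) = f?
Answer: 31329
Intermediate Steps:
m(V) = 2*V*(6 + V) (m(V) = (V + 6)*(V + V) = (6 + V)*(2*V) = 2*V*(6 + V))
(m(-8) - c)**2 = (2*(-8)*(6 - 8) - 1*(-145))**2 = (2*(-8)*(-2) + 145)**2 = (32 + 145)**2 = 177**2 = 31329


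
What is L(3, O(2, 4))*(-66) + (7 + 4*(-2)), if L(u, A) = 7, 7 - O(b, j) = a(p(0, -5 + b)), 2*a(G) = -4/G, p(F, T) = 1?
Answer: -463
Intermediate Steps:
a(G) = -2/G (a(G) = (-4/G)/2 = -2/G)
O(b, j) = 9 (O(b, j) = 7 - (-2)/1 = 7 - (-2) = 7 - 1*(-2) = 7 + 2 = 9)
L(3, O(2, 4))*(-66) + (7 + 4*(-2)) = 7*(-66) + (7 + 4*(-2)) = -462 + (7 - 8) = -462 - 1 = -463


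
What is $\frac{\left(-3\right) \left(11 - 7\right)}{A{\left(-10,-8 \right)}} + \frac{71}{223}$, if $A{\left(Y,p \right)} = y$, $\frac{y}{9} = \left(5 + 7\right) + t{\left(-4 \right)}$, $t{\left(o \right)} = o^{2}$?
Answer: $\frac{1268}{4683} \approx 0.27077$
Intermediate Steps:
$y = 252$ ($y = 9 \left(\left(5 + 7\right) + \left(-4\right)^{2}\right) = 9 \left(12 + 16\right) = 9 \cdot 28 = 252$)
$A{\left(Y,p \right)} = 252$
$\frac{\left(-3\right) \left(11 - 7\right)}{A{\left(-10,-8 \right)}} + \frac{71}{223} = \frac{\left(-3\right) \left(11 - 7\right)}{252} + \frac{71}{223} = \left(-3\right) 4 \cdot \frac{1}{252} + 71 \cdot \frac{1}{223} = \left(-12\right) \frac{1}{252} + \frac{71}{223} = - \frac{1}{21} + \frac{71}{223} = \frac{1268}{4683}$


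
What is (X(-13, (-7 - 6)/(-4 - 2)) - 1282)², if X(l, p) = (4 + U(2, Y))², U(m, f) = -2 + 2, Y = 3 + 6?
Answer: 1602756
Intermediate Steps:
Y = 9
U(m, f) = 0
X(l, p) = 16 (X(l, p) = (4 + 0)² = 4² = 16)
(X(-13, (-7 - 6)/(-4 - 2)) - 1282)² = (16 - 1282)² = (-1266)² = 1602756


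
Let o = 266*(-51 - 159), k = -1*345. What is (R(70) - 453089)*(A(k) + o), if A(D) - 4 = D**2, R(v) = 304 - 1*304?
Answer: -28621179041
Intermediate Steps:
k = -345
R(v) = 0 (R(v) = 304 - 304 = 0)
A(D) = 4 + D**2
o = -55860 (o = 266*(-210) = -55860)
(R(70) - 453089)*(A(k) + o) = (0 - 453089)*((4 + (-345)**2) - 55860) = -453089*((4 + 119025) - 55860) = -453089*(119029 - 55860) = -453089*63169 = -28621179041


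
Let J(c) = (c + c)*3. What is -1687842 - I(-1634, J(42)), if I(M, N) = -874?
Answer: -1686968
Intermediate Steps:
J(c) = 6*c (J(c) = (2*c)*3 = 6*c)
-1687842 - I(-1634, J(42)) = -1687842 - 1*(-874) = -1687842 + 874 = -1686968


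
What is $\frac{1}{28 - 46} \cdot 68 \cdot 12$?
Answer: $- \frac{136}{3} \approx -45.333$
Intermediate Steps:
$\frac{1}{28 - 46} \cdot 68 \cdot 12 = \frac{1}{-18} \cdot 68 \cdot 12 = \left(- \frac{1}{18}\right) 68 \cdot 12 = \left(- \frac{34}{9}\right) 12 = - \frac{136}{3}$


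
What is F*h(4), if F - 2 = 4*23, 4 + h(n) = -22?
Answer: -2444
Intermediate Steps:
h(n) = -26 (h(n) = -4 - 22 = -26)
F = 94 (F = 2 + 4*23 = 2 + 92 = 94)
F*h(4) = 94*(-26) = -2444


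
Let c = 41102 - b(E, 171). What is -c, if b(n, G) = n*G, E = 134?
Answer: -18188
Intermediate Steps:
b(n, G) = G*n
c = 18188 (c = 41102 - 171*134 = 41102 - 1*22914 = 41102 - 22914 = 18188)
-c = -1*18188 = -18188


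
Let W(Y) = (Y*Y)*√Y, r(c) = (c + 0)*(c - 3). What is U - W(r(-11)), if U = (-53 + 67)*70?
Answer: 980 - 23716*√154 ≈ -2.9333e+5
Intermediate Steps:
r(c) = c*(-3 + c)
U = 980 (U = 14*70 = 980)
W(Y) = Y^(5/2) (W(Y) = Y²*√Y = Y^(5/2))
U - W(r(-11)) = 980 - (-11*(-3 - 11))^(5/2) = 980 - (-11*(-14))^(5/2) = 980 - 154^(5/2) = 980 - 23716*√154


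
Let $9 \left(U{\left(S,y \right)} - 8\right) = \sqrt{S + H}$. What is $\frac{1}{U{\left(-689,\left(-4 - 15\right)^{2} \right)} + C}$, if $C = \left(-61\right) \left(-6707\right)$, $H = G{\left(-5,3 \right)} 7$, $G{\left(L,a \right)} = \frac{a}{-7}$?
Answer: $\frac{33139935}{13558707306917} - \frac{18 i \sqrt{173}}{13558707306917} \approx 2.4442 \cdot 10^{-6} - 1.7461 \cdot 10^{-11} i$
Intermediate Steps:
$G{\left(L,a \right)} = - \frac{a}{7}$ ($G{\left(L,a \right)} = a \left(- \frac{1}{7}\right) = - \frac{a}{7}$)
$H = -3$ ($H = \left(- \frac{1}{7}\right) 3 \cdot 7 = \left(- \frac{3}{7}\right) 7 = -3$)
$C = 409127$
$U{\left(S,y \right)} = 8 + \frac{\sqrt{-3 + S}}{9}$ ($U{\left(S,y \right)} = 8 + \frac{\sqrt{S - 3}}{9} = 8 + \frac{\sqrt{-3 + S}}{9}$)
$\frac{1}{U{\left(-689,\left(-4 - 15\right)^{2} \right)} + C} = \frac{1}{\left(8 + \frac{\sqrt{-3 - 689}}{9}\right) + 409127} = \frac{1}{\left(8 + \frac{\sqrt{-692}}{9}\right) + 409127} = \frac{1}{\left(8 + \frac{2 i \sqrt{173}}{9}\right) + 409127} = \frac{1}{409135 + \frac{2 i \sqrt{173}}{9}}$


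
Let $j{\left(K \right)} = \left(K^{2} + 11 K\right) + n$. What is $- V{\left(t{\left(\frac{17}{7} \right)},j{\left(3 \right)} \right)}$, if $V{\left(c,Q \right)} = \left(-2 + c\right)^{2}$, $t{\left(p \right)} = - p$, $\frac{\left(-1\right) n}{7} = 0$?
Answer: $- \frac{961}{49} \approx -19.612$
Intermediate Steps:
$n = 0$ ($n = \left(-7\right) 0 = 0$)
$j{\left(K \right)} = K^{2} + 11 K$ ($j{\left(K \right)} = \left(K^{2} + 11 K\right) + 0 = K^{2} + 11 K$)
$- V{\left(t{\left(\frac{17}{7} \right)},j{\left(3 \right)} \right)} = - \left(-2 - \frac{17}{7}\right)^{2} = - \left(- \frac{31}{7}\right)^{2} = \left(-1\right) \frac{961}{49} = - \frac{961}{49}$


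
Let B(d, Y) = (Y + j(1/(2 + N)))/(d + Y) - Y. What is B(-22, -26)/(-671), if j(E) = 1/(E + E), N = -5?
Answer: -2551/64416 ≈ -0.039602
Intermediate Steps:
j(E) = 1/(2*E)
B(d, Y) = -Y + (-3/2 + Y)/(Y + d) (B(d, Y) = (Y + 1/(2*(1/(2 - 5))))/(d + Y) - Y = (Y + 1/(2*(1/(-3))))/(Y + d) - Y = (Y + 1/(2*(-1/3)))/(Y + d) - Y = (Y + (1/2)*(-3))/(Y + d) - Y = (Y - 3/2)/(Y + d) - Y = (-3/2 + Y)/(Y + d) - Y = -Y + (-3/2 + Y)/(Y + d))
B(-22, -26)/(-671) = ((-3/2 - 26 - 1*(-26)**2 - 1*(-26)*(-22))/(-26 - 22))/(-671) = ((-3/2 - 26 - 1*676 - 572)/(-48))*(-1/671) = -(-3/2 - 26 - 676 - 572)/48*(-1/671) = -1/48*(-2551/2)*(-1/671) = (2551/96)*(-1/671) = -2551/64416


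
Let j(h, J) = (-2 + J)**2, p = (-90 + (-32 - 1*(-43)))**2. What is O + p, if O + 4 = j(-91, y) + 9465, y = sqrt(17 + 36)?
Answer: 15759 - 4*sqrt(53) ≈ 15730.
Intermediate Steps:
p = 6241 (p = (-90 + (-32 + 43))**2 = (-90 + 11)**2 = (-79)**2 = 6241)
y = sqrt(53) ≈ 7.2801
O = 9461 + (-2 + sqrt(53))**2 (O = -4 + ((-2 + sqrt(53))**2 + 9465) = -4 + (9465 + (-2 + sqrt(53))**2) = 9461 + (-2 + sqrt(53))**2 ≈ 9488.9)
O + p = (9518 - 4*sqrt(53)) + 6241 = 15759 - 4*sqrt(53)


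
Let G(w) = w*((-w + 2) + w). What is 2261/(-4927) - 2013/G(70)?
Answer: -10234591/689780 ≈ -14.837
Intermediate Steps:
G(w) = 2*w (G(w) = w*((2 - w) + w) = w*2 = 2*w)
2261/(-4927) - 2013/G(70) = 2261/(-4927) - 2013/(2*70) = 2261*(-1/4927) - 2013/140 = -2261/4927 - 2013*1/140 = -2261/4927 - 2013/140 = -10234591/689780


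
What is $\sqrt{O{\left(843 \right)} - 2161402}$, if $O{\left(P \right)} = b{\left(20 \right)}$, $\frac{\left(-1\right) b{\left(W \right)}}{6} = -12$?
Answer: $i \sqrt{2161330} \approx 1470.1 i$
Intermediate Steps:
$b{\left(W \right)} = 72$ ($b{\left(W \right)} = \left(-6\right) \left(-12\right) = 72$)
$O{\left(P \right)} = 72$
$\sqrt{O{\left(843 \right)} - 2161402} = \sqrt{72 - 2161402} = \sqrt{-2161330} = i \sqrt{2161330}$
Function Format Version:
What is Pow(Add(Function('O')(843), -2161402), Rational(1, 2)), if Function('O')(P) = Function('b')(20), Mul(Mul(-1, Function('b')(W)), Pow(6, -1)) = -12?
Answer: Mul(I, Pow(2161330, Rational(1, 2))) ≈ Mul(1470.1, I)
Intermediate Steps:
Function('b')(W) = 72 (Function('b')(W) = Mul(-6, -12) = 72)
Function('O')(P) = 72
Pow(Add(Function('O')(843), -2161402), Rational(1, 2)) = Pow(Add(72, -2161402), Rational(1, 2)) = Pow(-2161330, Rational(1, 2)) = Mul(I, Pow(2161330, Rational(1, 2)))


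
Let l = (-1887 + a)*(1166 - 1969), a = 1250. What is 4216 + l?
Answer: 515727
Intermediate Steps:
l = 511511 (l = (-1887 + 1250)*(1166 - 1969) = -637*(-803) = 511511)
4216 + l = 4216 + 511511 = 515727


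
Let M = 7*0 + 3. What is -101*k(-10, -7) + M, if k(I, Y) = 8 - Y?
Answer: -1512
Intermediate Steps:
M = 3 (M = 0 + 3 = 3)
-101*k(-10, -7) + M = -101*(8 - 1*(-7)) + 3 = -101*(8 + 7) + 3 = -101*15 + 3 = -1515 + 3 = -1512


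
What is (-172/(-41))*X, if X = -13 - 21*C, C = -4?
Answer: 12212/41 ≈ 297.85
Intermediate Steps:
X = 71 (X = -13 - 21*(-4) = -13 + 84 = 71)
(-172/(-41))*X = -172/(-41)*71 = -172*(-1/41)*71 = (172/41)*71 = 12212/41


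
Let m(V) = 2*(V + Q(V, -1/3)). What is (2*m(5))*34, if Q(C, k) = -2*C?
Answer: -680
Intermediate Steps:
m(V) = -2*V (m(V) = 2*(V - 2*V) = 2*(-V) = -2*V)
(2*m(5))*34 = (2*(-2*5))*34 = (2*(-10))*34 = -20*34 = -680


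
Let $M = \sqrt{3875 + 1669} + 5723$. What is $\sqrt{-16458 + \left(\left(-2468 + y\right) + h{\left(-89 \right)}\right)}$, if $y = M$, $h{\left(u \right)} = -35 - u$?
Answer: $\sqrt{-13149 + 6 \sqrt{154}} \approx 114.34 i$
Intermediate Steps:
$M = 5723 + 6 \sqrt{154}$ ($M = \sqrt{5544} + 5723 = 6 \sqrt{154} + 5723 = 5723 + 6 \sqrt{154} \approx 5797.5$)
$y = 5723 + 6 \sqrt{154} \approx 5797.5$
$\sqrt{-16458 + \left(\left(-2468 + y\right) + h{\left(-89 \right)}\right)} = \sqrt{-16458 + \left(\left(-2468 + \left(5723 + 6 \sqrt{154}\right)\right) - -54\right)} = \sqrt{-16458 + \left(\left(3255 + 6 \sqrt{154}\right) + \left(-35 + 89\right)\right)} = \sqrt{-16458 + \left(\left(3255 + 6 \sqrt{154}\right) + 54\right)} = \sqrt{-16458 + \left(3309 + 6 \sqrt{154}\right)} = \sqrt{-13149 + 6 \sqrt{154}}$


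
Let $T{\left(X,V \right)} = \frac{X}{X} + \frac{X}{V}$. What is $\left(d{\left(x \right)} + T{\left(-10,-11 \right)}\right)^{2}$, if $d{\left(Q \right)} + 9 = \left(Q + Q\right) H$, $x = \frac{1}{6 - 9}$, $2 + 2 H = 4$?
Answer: $\frac{65536}{1089} \approx 60.18$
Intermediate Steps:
$H = 1$ ($H = -1 + \frac{1}{2} \cdot 4 = -1 + 2 = 1$)
$T{\left(X,V \right)} = 1 + \frac{X}{V}$
$x = - \frac{1}{3}$ ($x = \frac{1}{-3} = - \frac{1}{3} \approx -0.33333$)
$d{\left(Q \right)} = -9 + 2 Q$ ($d{\left(Q \right)} = -9 + \left(Q + Q\right) 1 = -9 + 2 Q 1 = -9 + 2 Q$)
$\left(d{\left(x \right)} + T{\left(-10,-11 \right)}\right)^{2} = \left(\left(-9 + 2 \left(- \frac{1}{3}\right)\right) + \frac{-11 - 10}{-11}\right)^{2} = \left(\left(-9 - \frac{2}{3}\right) - - \frac{21}{11}\right)^{2} = \left(- \frac{29}{3} + \frac{21}{11}\right)^{2} = \left(- \frac{256}{33}\right)^{2} = \frac{65536}{1089}$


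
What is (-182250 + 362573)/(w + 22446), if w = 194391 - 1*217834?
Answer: -180323/997 ≈ -180.87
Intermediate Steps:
w = -23443 (w = 194391 - 217834 = -23443)
(-182250 + 362573)/(w + 22446) = (-182250 + 362573)/(-23443 + 22446) = 180323/(-997) = 180323*(-1/997) = -180323/997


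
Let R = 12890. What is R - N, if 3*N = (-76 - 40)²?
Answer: 25214/3 ≈ 8404.7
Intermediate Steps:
N = 13456/3 (N = (-76 - 40)²/3 = (⅓)*(-116)² = (⅓)*13456 = 13456/3 ≈ 4485.3)
R - N = 12890 - 1*13456/3 = 12890 - 13456/3 = 25214/3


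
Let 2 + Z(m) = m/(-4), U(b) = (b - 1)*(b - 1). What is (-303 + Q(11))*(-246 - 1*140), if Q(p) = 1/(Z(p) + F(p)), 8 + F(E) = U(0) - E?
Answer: 10644722/91 ≈ 1.1698e+5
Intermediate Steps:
U(b) = (-1 + b)² (U(b) = (-1 + b)*(-1 + b) = (-1 + b)²)
Z(m) = -2 - m/4 (Z(m) = -2 + m/(-4) = -2 + m*(-¼) = -2 - m/4)
F(E) = -7 - E (F(E) = -8 + ((-1 + 0)² - E) = -8 + ((-1)² - E) = -8 + (1 - E) = -7 - E)
Q(p) = 1/(-9 - 5*p/4) (Q(p) = 1/((-2 - p/4) + (-7 - p)) = 1/(-9 - 5*p/4))
(-303 + Q(11))*(-246 - 1*140) = (-303 - 4/(36 + 5*11))*(-246 - 1*140) = (-303 - 4/(36 + 55))*(-246 - 140) = (-303 - 4/91)*(-386) = -27577/91*(-386) = 10644722/91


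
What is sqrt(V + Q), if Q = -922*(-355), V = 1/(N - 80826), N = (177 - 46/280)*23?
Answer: 5*sqrt(1511929175150922866)/10746229 ≈ 572.11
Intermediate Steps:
N = 569411/140 (N = (177 - 46*1/280)*23 = (177 - 23/140)*23 = (24757/140)*23 = 569411/140 ≈ 4067.2)
V = -140/10746229 (V = 1/(569411/140 - 80826) = 1/(-10746229/140) = -140/10746229 ≈ -1.3028e-5)
Q = 327310
sqrt(V + Q) = sqrt(-140/10746229 + 327310) = sqrt(3517348213850/10746229) = 5*sqrt(1511929175150922866)/10746229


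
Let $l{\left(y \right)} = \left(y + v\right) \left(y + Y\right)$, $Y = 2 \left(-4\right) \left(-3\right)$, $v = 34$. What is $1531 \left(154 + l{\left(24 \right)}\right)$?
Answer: $4498078$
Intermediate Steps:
$Y = 24$ ($Y = \left(-8\right) \left(-3\right) = 24$)
$l{\left(y \right)} = \left(24 + y\right) \left(34 + y\right)$ ($l{\left(y \right)} = \left(y + 34\right) \left(y + 24\right) = \left(34 + y\right) \left(24 + y\right) = \left(24 + y\right) \left(34 + y\right)$)
$1531 \left(154 + l{\left(24 \right)}\right) = 1531 \left(154 + \left(816 + 24^{2} + 58 \cdot 24\right)\right) = 1531 \left(154 + \left(816 + 576 + 1392\right)\right) = 1531 \left(154 + 2784\right) = 1531 \cdot 2938 = 4498078$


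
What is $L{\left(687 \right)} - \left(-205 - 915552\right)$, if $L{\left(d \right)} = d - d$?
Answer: $915757$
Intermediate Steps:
$L{\left(d \right)} = 0$
$L{\left(687 \right)} - \left(-205 - 915552\right) = 0 - \left(-205 - 915552\right) = 0 - -915757 = 0 + 915757 = 915757$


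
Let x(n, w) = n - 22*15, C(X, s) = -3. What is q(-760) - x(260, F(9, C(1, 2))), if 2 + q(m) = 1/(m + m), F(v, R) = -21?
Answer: 103359/1520 ≈ 67.999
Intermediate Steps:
x(n, w) = -330 + n (x(n, w) = n - 330 = -330 + n)
q(m) = -2 + 1/(2*m) (q(m) = -2 + 1/(m + m) = -2 + 1/(2*m))
q(-760) - x(260, F(9, C(1, 2))) = (-2 + (1/2)/(-760)) - (-330 + 260) = (-2 + (1/2)*(-1/760)) - 1*(-70) = (-2 - 1/1520) + 70 = -3041/1520 + 70 = 103359/1520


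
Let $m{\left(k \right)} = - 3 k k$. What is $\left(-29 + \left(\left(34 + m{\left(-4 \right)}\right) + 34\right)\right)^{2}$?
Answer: $81$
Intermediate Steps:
$m{\left(k \right)} = - 3 k^{2}$
$\left(-29 + \left(\left(34 + m{\left(-4 \right)}\right) + 34\right)\right)^{2} = \left(-29 + \left(\left(34 - 3 \left(-4\right)^{2}\right) + 34\right)\right)^{2} = \left(-29 + \left(\left(34 - 48\right) + 34\right)\right)^{2} = \left(-29 + \left(-14 + 34\right)\right)^{2} = \left(-29 + 20\right)^{2} = \left(-9\right)^{2} = 81$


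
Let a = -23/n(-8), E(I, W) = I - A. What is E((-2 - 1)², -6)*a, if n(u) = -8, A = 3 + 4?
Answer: 23/4 ≈ 5.7500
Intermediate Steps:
A = 7
E(I, W) = -7 + I (E(I, W) = I - 1*7 = I - 7 = -7 + I)
a = 23/8 (a = -23/(-8) = -23*(-⅛) = 23/8 ≈ 2.8750)
E((-2 - 1)², -6)*a = (-7 + (-2 - 1)²)*(23/8) = (-7 + (-3)²)*(23/8) = (-7 + 9)*(23/8) = 2*(23/8) = 23/4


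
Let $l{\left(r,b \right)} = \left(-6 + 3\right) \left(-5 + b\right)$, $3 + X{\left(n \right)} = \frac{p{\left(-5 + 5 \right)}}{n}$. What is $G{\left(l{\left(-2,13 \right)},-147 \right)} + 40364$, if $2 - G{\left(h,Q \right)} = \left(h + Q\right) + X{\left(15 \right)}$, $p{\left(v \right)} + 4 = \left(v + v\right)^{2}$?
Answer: $\frac{608104}{15} \approx 40540.0$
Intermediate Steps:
$p{\left(v \right)} = -4 + 4 v^{2}$ ($p{\left(v \right)} = -4 + \left(v + v\right)^{2} = -4 + \left(2 v\right)^{2} = -4 + 4 v^{2}$)
$X{\left(n \right)} = -3 - \frac{4}{n}$ ($X{\left(n \right)} = -3 + \frac{-4 + 4 \left(-5 + 5\right)^{2}}{n} = -3 + \frac{-4 + 4 \cdot 0^{2}}{n} = -3 + \frac{-4 + 4 \cdot 0}{n} = -3 + \frac{-4 + 0}{n} = -3 - \frac{4}{n}$)
$l{\left(r,b \right)} = 15 - 3 b$ ($l{\left(r,b \right)} = - 3 \left(-5 + b\right) = 15 - 3 b$)
$G{\left(h,Q \right)} = \frac{79}{15} - Q - h$ ($G{\left(h,Q \right)} = 2 - \left(\left(h + Q\right) - \left(3 + \frac{4}{15}\right)\right) = 2 - \left(\left(Q + h\right) - \frac{49}{15}\right) = 2 - \left(- \frac{49}{15} + Q + h\right) = \frac{79}{15} - Q - h$)
$G{\left(l{\left(-2,13 \right)},-147 \right)} + 40364 = \left(\frac{79}{15} - -147 - \left(15 - 39\right)\right) + 40364 = \left(\frac{79}{15} + 147 - \left(15 - 39\right)\right) + 40364 = \left(\frac{79}{15} + 147 - -24\right) + 40364 = \left(\frac{79}{15} + 147 + 24\right) + 40364 = \frac{2644}{15} + 40364 = \frac{608104}{15}$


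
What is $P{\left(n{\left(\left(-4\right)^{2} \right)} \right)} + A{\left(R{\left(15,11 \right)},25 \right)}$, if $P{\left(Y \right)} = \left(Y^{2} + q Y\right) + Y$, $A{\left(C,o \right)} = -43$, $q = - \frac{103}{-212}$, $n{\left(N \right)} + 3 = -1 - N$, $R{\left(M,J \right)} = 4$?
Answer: $\frac{17346}{53} \approx 327.28$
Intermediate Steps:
$n{\left(N \right)} = -4 - N$ ($n{\left(N \right)} = -3 - \left(1 + N\right) = -4 - N$)
$q = \frac{103}{212}$ ($q = \left(-103\right) \left(- \frac{1}{212}\right) = \frac{103}{212} \approx 0.48585$)
$P{\left(Y \right)} = Y^{2} + \frac{315 Y}{212}$ ($P{\left(Y \right)} = \left(Y^{2} + \frac{103 Y}{212}\right) + Y = Y^{2} + \frac{315 Y}{212}$)
$P{\left(n{\left(\left(-4\right)^{2} \right)} \right)} + A{\left(R{\left(15,11 \right)},25 \right)} = \frac{\left(-4 - \left(-4\right)^{2}\right) \left(315 + 212 \left(-4 - \left(-4\right)^{2}\right)\right)}{212} - 43 = \frac{\left(-4 - 16\right) \left(315 + 212 \left(-4 - 16\right)\right)}{212} - 43 = \frac{1}{212} \left(-20\right) \left(315 + 212 \left(-20\right)\right) - 43 = \frac{1}{212} \left(-20\right) \left(315 - 4240\right) - 43 = \frac{1}{212} \left(-20\right) \left(-3925\right) - 43 = \frac{19625}{53} - 43 = \frac{17346}{53}$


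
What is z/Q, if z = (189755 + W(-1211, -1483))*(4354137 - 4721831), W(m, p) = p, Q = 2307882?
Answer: -34613242384/1153941 ≈ -29996.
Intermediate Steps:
z = -69226484768 (z = (189755 - 1483)*(4354137 - 4721831) = 188272*(-367694) = -69226484768)
z/Q = -69226484768/2307882 = -69226484768*1/2307882 = -34613242384/1153941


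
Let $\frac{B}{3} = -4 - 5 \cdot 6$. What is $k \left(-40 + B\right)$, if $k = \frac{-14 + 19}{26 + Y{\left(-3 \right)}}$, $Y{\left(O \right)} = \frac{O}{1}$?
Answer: $- \frac{710}{23} \approx -30.87$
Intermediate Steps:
$Y{\left(O \right)} = O$ ($Y{\left(O \right)} = O 1 = O$)
$k = \frac{5}{23}$ ($k = \frac{-14 + 19}{26 - 3} = \frac{5}{23} \approx 0.21739$)
$B = -102$ ($B = 3 \left(-4 - 5 \cdot 6\right) = 3 \left(-4 - 30\right) = 3 \left(-34\right) = -102$)
$k \left(-40 + B\right) = \frac{5 \left(-40 - 102\right)}{23} = \frac{5}{23} \left(-142\right) = - \frac{710}{23}$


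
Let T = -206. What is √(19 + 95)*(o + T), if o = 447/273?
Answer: -18597*√114/91 ≈ -2182.0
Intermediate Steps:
o = 149/91 (o = 447*(1/273) = 149/91 ≈ 1.6374)
√(19 + 95)*(o + T) = √(19 + 95)*(149/91 - 206) = √114*(-18597/91) = -18597*√114/91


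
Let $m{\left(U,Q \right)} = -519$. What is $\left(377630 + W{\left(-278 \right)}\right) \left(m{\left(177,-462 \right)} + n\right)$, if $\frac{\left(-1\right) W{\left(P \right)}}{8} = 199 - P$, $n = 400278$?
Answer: $149435510826$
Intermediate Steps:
$W{\left(P \right)} = -1592 + 8 P$ ($W{\left(P \right)} = - 8 \left(199 - P\right) = -1592 + 8 P$)
$\left(377630 + W{\left(-278 \right)}\right) \left(m{\left(177,-462 \right)} + n\right) = \left(377630 + \left(-1592 + 8 \left(-278\right)\right)\right) \left(-519 + 400278\right) = \left(377630 - 3816\right) 399759 = 373814 \cdot 399759 = 149435510826$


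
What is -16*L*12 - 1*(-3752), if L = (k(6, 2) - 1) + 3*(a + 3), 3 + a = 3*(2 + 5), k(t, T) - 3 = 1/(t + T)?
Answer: -8752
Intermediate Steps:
k(t, T) = 3 + 1/(T + t) (k(t, T) = 3 + 1/(t + T) = 3 + 1/(T + t))
a = 18 (a = -3 + 3*(2 + 5) = -3 + 3*7 = -3 + 21 = 18)
L = 521/8 (L = ((1 + 3*2 + 3*6)/(2 + 6) - 1) + 3*(18 + 3) = ((1 + 6 + 18)/8 - 1) + 3*21 = ((⅛)*25 - 1) + 63 = (25/8 - 1) + 63 = 17/8 + 63 = 521/8 ≈ 65.125)
-16*L*12 - 1*(-3752) = -16*521/8*12 - 1*(-3752) = -1042*12 + 3752 = -12504 + 3752 = -8752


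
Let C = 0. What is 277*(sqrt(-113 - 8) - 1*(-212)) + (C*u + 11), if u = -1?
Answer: 58735 + 3047*I ≈ 58735.0 + 3047.0*I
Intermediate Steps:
277*(sqrt(-113 - 8) - 1*(-212)) + (C*u + 11) = 277*(sqrt(-113 - 8) - 1*(-212)) + (0*(-1) + 11) = 277*(sqrt(-121) + 212) + (0 + 11) = 277*(11*I + 212) + 11 = 277*(212 + 11*I) + 11 = (58724 + 3047*I) + 11 = 58735 + 3047*I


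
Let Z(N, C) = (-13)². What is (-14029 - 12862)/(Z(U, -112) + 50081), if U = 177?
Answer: -26891/50250 ≈ -0.53514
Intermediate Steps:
Z(N, C) = 169
(-14029 - 12862)/(Z(U, -112) + 50081) = (-14029 - 12862)/(169 + 50081) = -26891/50250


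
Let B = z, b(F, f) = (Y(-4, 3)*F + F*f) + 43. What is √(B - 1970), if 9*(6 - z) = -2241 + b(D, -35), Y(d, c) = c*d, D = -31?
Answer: I*√16935/3 ≈ 43.378*I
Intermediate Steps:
b(F, f) = 43 - 12*F + F*f (b(F, f) = ((3*(-4))*F + F*f) + 43 = (-12*F + F*f) + 43 = 43 - 12*F + F*f)
z = 265/3 (z = 6 - (-2241 + (43 - 12*(-31) - 31*(-35)))/9 = 6 - (-2241 + (43 + 372 + 1085))/9 = 6 - (-2241 + 1500)/9 = 6 - ⅑*(-741) = 6 + 247/3 = 265/3 ≈ 88.333)
B = 265/3 ≈ 88.333
√(B - 1970) = √(265/3 - 1970) = √(-5645/3) = I*√16935/3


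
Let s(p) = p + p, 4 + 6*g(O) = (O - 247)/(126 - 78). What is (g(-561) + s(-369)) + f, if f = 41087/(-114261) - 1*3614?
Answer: -5972420383/1371132 ≈ -4355.8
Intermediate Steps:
g(O) = -439/288 + O/288 (g(O) = -2/3 + ((O - 247)/(126 - 78))/6 = -2/3 + ((-247 + O)/48)/6 = -2/3 + ((-247 + O)*(1/48))/6 = -2/3 + (-247/48 + O/48)/6 = -2/3 + (-247/288 + O/288) = -439/288 + O/288)
s(p) = 2*p
f = -412980341/114261 (f = 41087*(-1/114261) - 3614 = -41087/114261 - 3614 = -412980341/114261 ≈ -3614.4)
(g(-561) + s(-369)) + f = ((-439/288 + (1/288)*(-561)) + 2*(-369)) - 412980341/114261 = ((-439/288 - 187/96) - 738) - 412980341/114261 = (-125/36 - 738) - 412980341/114261 = -26693/36 - 412980341/114261 = -5972420383/1371132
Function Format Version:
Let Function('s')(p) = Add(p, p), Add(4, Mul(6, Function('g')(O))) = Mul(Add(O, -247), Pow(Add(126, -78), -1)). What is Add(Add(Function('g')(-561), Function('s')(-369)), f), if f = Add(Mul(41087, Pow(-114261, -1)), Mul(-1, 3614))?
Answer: Rational(-5972420383, 1371132) ≈ -4355.8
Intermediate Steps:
Function('g')(O) = Add(Rational(-439, 288), Mul(Rational(1, 288), O)) (Function('g')(O) = Add(Rational(-2, 3), Mul(Rational(1, 6), Mul(Add(O, -247), Pow(Add(126, -78), -1)))) = Add(Rational(-2, 3), Mul(Rational(1, 6), Mul(Add(-247, O), Pow(48, -1)))) = Add(Rational(-2, 3), Mul(Rational(1, 6), Mul(Add(-247, O), Rational(1, 48)))) = Add(Rational(-2, 3), Mul(Rational(1, 6), Add(Rational(-247, 48), Mul(Rational(1, 48), O)))) = Add(Rational(-2, 3), Add(Rational(-247, 288), Mul(Rational(1, 288), O))) = Add(Rational(-439, 288), Mul(Rational(1, 288), O)))
Function('s')(p) = Mul(2, p)
f = Rational(-412980341, 114261) (f = Add(Mul(41087, Rational(-1, 114261)), -3614) = Add(Rational(-41087, 114261), -3614) = Rational(-412980341, 114261) ≈ -3614.4)
Add(Add(Function('g')(-561), Function('s')(-369)), f) = Add(Add(Add(Rational(-439, 288), Mul(Rational(1, 288), -561)), Mul(2, -369)), Rational(-412980341, 114261)) = Add(Add(Add(Rational(-439, 288), Rational(-187, 96)), -738), Rational(-412980341, 114261)) = Add(Add(Rational(-125, 36), -738), Rational(-412980341, 114261)) = Add(Rational(-26693, 36), Rational(-412980341, 114261)) = Rational(-5972420383, 1371132)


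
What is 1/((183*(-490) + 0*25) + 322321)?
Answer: 1/232651 ≈ 4.2983e-6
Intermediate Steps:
1/((183*(-490) + 0*25) + 322321) = 1/((-89670 + 0) + 322321) = 1/(-89670 + 322321) = 1/232651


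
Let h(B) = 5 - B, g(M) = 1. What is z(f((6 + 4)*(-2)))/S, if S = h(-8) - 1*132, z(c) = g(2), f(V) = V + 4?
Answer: -1/119 ≈ -0.0084034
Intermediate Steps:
f(V) = 4 + V
z(c) = 1
S = -119 (S = (5 - 1*(-8)) - 1*132 = (5 + 8) - 132 = 13 - 132 = -119)
z(f((6 + 4)*(-2)))/S = 1/(-119) = -1/119*1 = -1/119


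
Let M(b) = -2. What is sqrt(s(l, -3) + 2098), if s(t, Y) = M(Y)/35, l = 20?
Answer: 2*sqrt(642495)/35 ≈ 45.803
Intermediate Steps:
s(t, Y) = -2/35
sqrt(s(l, -3) + 2098) = sqrt(-2/35 + 2098) = sqrt(73428/35) = 2*sqrt(642495)/35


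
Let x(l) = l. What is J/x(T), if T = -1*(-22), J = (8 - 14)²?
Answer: 18/11 ≈ 1.6364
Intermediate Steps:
J = 36 (J = (-6)² = 36)
T = 22
J/x(T) = 36/22 = 36*(1/22) = 18/11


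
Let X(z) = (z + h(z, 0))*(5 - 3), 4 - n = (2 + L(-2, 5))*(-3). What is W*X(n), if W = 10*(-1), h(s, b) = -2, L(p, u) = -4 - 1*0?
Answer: 80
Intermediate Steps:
L(p, u) = -4 (L(p, u) = -4 + 0 = -4)
n = -2 (n = 4 - (2 - 4)*(-3) = 4 - (-2)*(-3) = 4 - 1*6 = 4 - 6 = -2)
W = -10
X(z) = -4 + 2*z (X(z) = (z - 2)*(5 - 3) = (-2 + z)*2 = -4 + 2*z)
W*X(n) = -10*(-4 + 2*(-2)) = -10*(-4 - 4) = -10*(-8) = 80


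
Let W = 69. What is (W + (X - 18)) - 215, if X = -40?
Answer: -204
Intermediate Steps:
(W + (X - 18)) - 215 = (69 + (-40 - 18)) - 215 = (69 - 58) - 215 = 11 - 215 = -204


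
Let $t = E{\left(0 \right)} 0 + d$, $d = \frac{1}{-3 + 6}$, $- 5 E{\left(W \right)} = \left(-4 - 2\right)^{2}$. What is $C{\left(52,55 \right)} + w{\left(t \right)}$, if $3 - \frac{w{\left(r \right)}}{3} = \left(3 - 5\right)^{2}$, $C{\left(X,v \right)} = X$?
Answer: $49$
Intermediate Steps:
$E{\left(W \right)} = - \frac{36}{5}$ ($E{\left(W \right)} = - \frac{\left(-4 - 2\right)^{2}}{5} = - \frac{\left(-6\right)^{2}}{5} = \left(- \frac{1}{5}\right) 36 = - \frac{36}{5}$)
$d = \frac{1}{3} \approx 0.33333$
$t = \frac{1}{3}$ ($t = \left(- \frac{36}{5}\right) 0 + \frac{1}{3} = 0 + \frac{1}{3} = \frac{1}{3} \approx 0.33333$)
$w{\left(r \right)} = -3$ ($w{\left(r \right)} = 9 - 3 \left(3 - 5\right)^{2} = 9 - 3 \left(-2\right)^{2} = 9 - 12 = -3$)
$C{\left(52,55 \right)} + w{\left(t \right)} = 52 - 3 = 49$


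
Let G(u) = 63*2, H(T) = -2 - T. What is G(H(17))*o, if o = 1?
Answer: 126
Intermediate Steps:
G(u) = 126
G(H(17))*o = 126*1 = 126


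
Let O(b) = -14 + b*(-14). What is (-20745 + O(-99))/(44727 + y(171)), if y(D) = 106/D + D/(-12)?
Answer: -13251132/30583945 ≈ -0.43327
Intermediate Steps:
O(b) = -14 - 14*b
y(D) = 106/D - D/12 (y(D) = 106/D + D*(-1/12) = 106/D - D/12)
(-20745 + O(-99))/(44727 + y(171)) = (-20745 + (-14 - 14*(-99)))/(44727 + (106/171 - 1/12*171)) = (-20745 + (-14 + 1386))/(44727 + (106*(1/171) - 57/4)) = (-20745 + 1372)/(44727 + (106/171 - 57/4)) = -19373/(44727 - 9323/684) = -19373/30583945/684 = -19373*684/30583945 = -13251132/30583945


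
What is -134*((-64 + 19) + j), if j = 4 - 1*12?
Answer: 7102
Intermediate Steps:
j = -8 (j = 4 - 12 = -8)
-134*((-64 + 19) + j) = -134*((-64 + 19) - 8) = -134*(-45 - 8) = -134*(-53) = 7102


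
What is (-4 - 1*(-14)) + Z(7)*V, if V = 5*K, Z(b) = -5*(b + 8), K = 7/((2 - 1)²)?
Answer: -2615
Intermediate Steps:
K = 7 (K = 7/(1²) = 7/1 = 7*1 = 7)
Z(b) = -40 - 5*b (Z(b) = -5*(8 + b) = -40 - 5*b)
V = 35 (V = 5*7 = 35)
(-4 - 1*(-14)) + Z(7)*V = (-4 - 1*(-14)) + (-40 - 5*7)*35 = (-4 + 14) + (-40 - 35)*35 = 10 - 75*35 = 10 - 2625 = -2615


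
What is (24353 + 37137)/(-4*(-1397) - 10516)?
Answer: -2795/224 ≈ -12.478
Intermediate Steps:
(24353 + 37137)/(-4*(-1397) - 10516) = 61490/(5588 - 10516) = 61490/(-4928) = 61490*(-1/4928) = -2795/224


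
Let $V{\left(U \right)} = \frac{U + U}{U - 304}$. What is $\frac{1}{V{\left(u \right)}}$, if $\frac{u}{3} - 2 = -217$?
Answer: $\frac{949}{1290} \approx 0.73566$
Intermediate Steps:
$u = -645$ ($u = 6 + 3 \left(-217\right) = 6 - 651 = -645$)
$V{\left(U \right)} = \frac{2 U}{-304 + U}$
$\frac{1}{V{\left(u \right)}} = \frac{1}{2 \left(-645\right) \frac{1}{-304 - 645}} = \frac{1}{2 \left(-645\right) \frac{1}{-949}} = \frac{1}{2 \left(-645\right) \left(- \frac{1}{949}\right)} = \frac{1}{\frac{1290}{949}} = \frac{949}{1290}$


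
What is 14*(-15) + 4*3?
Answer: -198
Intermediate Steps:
14*(-15) + 4*3 = -210 + 12 = -198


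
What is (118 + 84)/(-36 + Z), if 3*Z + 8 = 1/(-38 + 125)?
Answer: -52722/10091 ≈ -5.2247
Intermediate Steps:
Z = -695/261 (Z = -8/3 + 1/(3*(-38 + 125)) = -8/3 + (⅓)/87 = -8/3 + (⅓)*(1/87) = -8/3 + 1/261 = -695/261 ≈ -2.6628)
(118 + 84)/(-36 + Z) = (118 + 84)/(-36 - 695/261) = 202/(-10091/261) = 202*(-261/10091) = -52722/10091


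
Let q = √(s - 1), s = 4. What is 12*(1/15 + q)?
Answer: ⅘ + 12*√3 ≈ 21.585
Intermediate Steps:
q = √3 (q = √(4 - 1) = √3 ≈ 1.7320)
12*(1/15 + q) = 12*(1/15 + √3) = ⅘ + 12*√3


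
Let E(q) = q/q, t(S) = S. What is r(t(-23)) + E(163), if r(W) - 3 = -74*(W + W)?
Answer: 3408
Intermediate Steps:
E(q) = 1
r(W) = 3 - 148*W (r(W) = 3 - 74*(W + W) = 3 - 148*W)
r(t(-23)) + E(163) = (3 - 148*(-23)) + 1 = (3 + 3404) + 1 = 3407 + 1 = 3408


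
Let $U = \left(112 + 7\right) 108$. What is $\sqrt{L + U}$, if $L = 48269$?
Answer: $\sqrt{61121} \approx 247.23$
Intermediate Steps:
$U = 12852$ ($U = 119 \cdot 108 = 12852$)
$\sqrt{L + U} = \sqrt{48269 + 12852} = \sqrt{61121}$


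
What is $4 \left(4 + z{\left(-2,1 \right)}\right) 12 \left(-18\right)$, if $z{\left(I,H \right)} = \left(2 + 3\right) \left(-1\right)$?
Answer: $864$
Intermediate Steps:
$z{\left(I,H \right)} = -5$ ($z{\left(I,H \right)} = 5 \left(-1\right) = -5$)
$4 \left(4 + z{\left(-2,1 \right)}\right) 12 \left(-18\right) = 4 \left(4 - 5\right) 12 \left(-18\right) = 4 \left(-1\right) 12 \left(-18\right) = \left(-4\right) 12 \left(-18\right) = \left(-48\right) \left(-18\right) = 864$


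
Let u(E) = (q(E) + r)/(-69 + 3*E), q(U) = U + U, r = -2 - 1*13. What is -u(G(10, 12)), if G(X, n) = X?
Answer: 5/39 ≈ 0.12821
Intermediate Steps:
r = -15 (r = -2 - 13 = -15)
q(U) = 2*U
u(E) = (-15 + 2*E)/(-69 + 3*E) (u(E) = (2*E - 15)/(-69 + 3*E) = (-15 + 2*E)/(-69 + 3*E))
-u(G(10, 12)) = -(-15 + 2*10)/(3*(-23 + 10)) = -(-15 + 20)/(3*(-13)) = -(-1)*5/(3*13) = -1*(-5/39) = 5/39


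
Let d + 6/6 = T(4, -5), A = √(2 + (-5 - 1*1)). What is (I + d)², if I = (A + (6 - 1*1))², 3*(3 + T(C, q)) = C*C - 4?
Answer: 41 + 840*I ≈ 41.0 + 840.0*I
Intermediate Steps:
T(C, q) = -13/3 + C²/3 (T(C, q) = -3 + (C*C - 4)/3 = -3 + (C² - 4)/3 = -3 + (-4 + C²)/3 = -3 + (-4/3 + C²/3) = -13/3 + C²/3)
A = 2*I (A = √(2 + (-5 - 1)) = √(2 - 6) = √(-4) = 2*I ≈ 2.0*I)
I = (5 + 2*I)² (I = (2*I + (6 - 1*1))² = (2*I + (6 - 1))² = (2*I + 5)² = (5 + 2*I)² ≈ 21.0 + 20.0*I)
d = 0 (d = -1 + (-13/3 + (⅓)*4²) = -1 + (-13/3 + (⅓)*16) = -1 + (-13/3 + 16/3) = -1 + 1 = 0)
(I + d)² = ((21 + 20*I) + 0)² = (21 + 20*I)²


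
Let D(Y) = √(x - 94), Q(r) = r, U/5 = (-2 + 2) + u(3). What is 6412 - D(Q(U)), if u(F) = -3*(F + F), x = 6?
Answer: 6412 - 2*I*√22 ≈ 6412.0 - 9.3808*I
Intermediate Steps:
u(F) = -6*F
U = -90 (U = 5*((-2 + 2) - 6*3) = 5*(0 - 18) = 5*(-18) = -90)
D(Y) = 2*I*√22 (D(Y) = √(6 - 94) = √(-88) = 2*I*√22)
6412 - D(Q(U)) = 6412 - 2*I*√22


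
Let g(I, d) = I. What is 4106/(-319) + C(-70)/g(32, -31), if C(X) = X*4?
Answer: -27589/1276 ≈ -21.621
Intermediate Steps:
C(X) = 4*X
4106/(-319) + C(-70)/g(32, -31) = 4106/(-319) + (4*(-70))/32 = 4106*(-1/319) - 280*1/32 = -4106/319 - 35/4 = -27589/1276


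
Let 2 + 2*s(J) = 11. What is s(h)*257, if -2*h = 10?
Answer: 2313/2 ≈ 1156.5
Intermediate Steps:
h = -5 (h = -½*10 = -5)
s(J) = 9/2 (s(J) = -1 + (½)*11 = -1 + 11/2 = 9/2)
s(h)*257 = (9/2)*257 = 2313/2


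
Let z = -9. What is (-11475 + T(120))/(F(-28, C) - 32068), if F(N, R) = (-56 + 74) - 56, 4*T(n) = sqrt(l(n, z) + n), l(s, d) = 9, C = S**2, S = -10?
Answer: 3825/10702 - sqrt(129)/128424 ≈ 0.35732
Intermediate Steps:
C = 100 (C = (-10)**2 = 100)
T(n) = sqrt(9 + n)/4
F(N, R) = -38 (F(N, R) = 18 - 56 = -38)
(-11475 + T(120))/(F(-28, C) - 32068) = (-11475 + sqrt(9 + 120)/4)/(-38 - 32068) = (-11475 + sqrt(129)/4)/(-32106) = (-11475 + sqrt(129)/4)*(-1/32106) = 3825/10702 - sqrt(129)/128424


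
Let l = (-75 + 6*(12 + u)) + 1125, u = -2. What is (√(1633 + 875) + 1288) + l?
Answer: 2398 + 2*√627 ≈ 2448.1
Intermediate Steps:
l = 1110 (l = (-75 + 6*(12 - 2)) + 1125 = (-75 + 6*10) + 1125 = (-75 + 60) + 1125 = -15 + 1125 = 1110)
(√(1633 + 875) + 1288) + l = (√(1633 + 875) + 1288) + 1110 = (√2508 + 1288) + 1110 = (2*√627 + 1288) + 1110 = (1288 + 2*√627) + 1110 = 2398 + 2*√627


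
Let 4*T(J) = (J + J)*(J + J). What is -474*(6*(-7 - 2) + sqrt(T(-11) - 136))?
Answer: 25596 - 474*I*sqrt(15) ≈ 25596.0 - 1835.8*I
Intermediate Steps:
T(J) = J**2 (T(J) = ((J + J)*(J + J))/4 = ((2*J)*(2*J))/4 = (4*J**2)/4 = J**2)
-474*(6*(-7 - 2) + sqrt(T(-11) - 136)) = -474*(6*(-7 - 2) + sqrt((-11)**2 - 136)) = -474*(6*(-9) + sqrt(121 - 136)) = -474*(-54 + sqrt(-15)) = -474*(-54 + I*sqrt(15)) = 25596 - 474*I*sqrt(15)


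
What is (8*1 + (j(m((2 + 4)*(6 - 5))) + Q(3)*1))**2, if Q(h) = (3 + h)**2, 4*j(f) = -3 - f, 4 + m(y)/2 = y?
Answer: 28561/16 ≈ 1785.1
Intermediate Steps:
m(y) = -8 + 2*y
j(f) = -3/4 - f/4 (j(f) = (-3 - f)/4 = -3/4 - f/4)
(8*1 + (j(m((2 + 4)*(6 - 5))) + Q(3)*1))**2 = (8*1 + ((-3/4 - (-8 + 2*((2 + 4)*(6 - 5)))/4) + (3 + 3)**2*1))**2 = (8 + ((-3/4 - (-8 + 2*(6*1))/4) + 6**2*1))**2 = (8 + ((-3/4 - (-8 + 2*6)/4) + 36*1))**2 = (8 + ((-3/4 - (-8 + 12)/4) + 36))**2 = (8 + ((-3/4 - 1/4*4) + 36))**2 = (8 + ((-3/4 - 1) + 36))**2 = (8 + (-7/4 + 36))**2 = (8 + 137/4)**2 = (169/4)**2 = 28561/16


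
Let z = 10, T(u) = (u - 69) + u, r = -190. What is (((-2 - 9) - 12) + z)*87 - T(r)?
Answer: -682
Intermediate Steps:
T(u) = -69 + 2*u (T(u) = (-69 + u) + u = -69 + 2*u)
(((-2 - 9) - 12) + z)*87 - T(r) = (((-2 - 9) - 12) + 10)*87 - (-69 + 2*(-190)) = ((-11 - 12) + 10)*87 - (-69 - 380) = (-23 + 10)*87 - 1*(-449) = -13*87 + 449 = -1131 + 449 = -682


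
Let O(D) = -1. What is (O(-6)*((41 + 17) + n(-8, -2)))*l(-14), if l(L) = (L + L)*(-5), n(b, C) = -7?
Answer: -7140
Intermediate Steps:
l(L) = -10*L (l(L) = (2*L)*(-5) = -10*L)
(O(-6)*((41 + 17) + n(-8, -2)))*l(-14) = (-((41 + 17) - 7))*(-10*(-14)) = -(58 - 7)*140 = -1*51*140 = -51*140 = -7140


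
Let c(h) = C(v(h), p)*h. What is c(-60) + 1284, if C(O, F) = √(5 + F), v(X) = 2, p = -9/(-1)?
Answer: 1284 - 60*√14 ≈ 1059.5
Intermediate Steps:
p = 9 (p = -9*(-1) = 9)
c(h) = h*√14 (c(h) = √(5 + 9)*h = √14*h = h*√14)
c(-60) + 1284 = -60*√14 + 1284 = 1284 - 60*√14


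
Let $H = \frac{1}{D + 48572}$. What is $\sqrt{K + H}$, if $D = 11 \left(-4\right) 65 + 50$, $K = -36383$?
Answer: $\frac{i \sqrt{76191846664890}}{45762} \approx 190.74 i$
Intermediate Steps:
$D = -2810$ ($D = \left(-44\right) 65 + 50 = -2860 + 50 = -2810$)
$H = \frac{1}{45762}$ ($H = \frac{1}{-2810 + 48572} = \frac{1}{45762} \approx 2.1852 \cdot 10^{-5}$)
$\sqrt{K + H} = \sqrt{-36383 + \frac{1}{45762}} = \sqrt{- \frac{1664958845}{45762}} = \frac{i \sqrt{76191846664890}}{45762}$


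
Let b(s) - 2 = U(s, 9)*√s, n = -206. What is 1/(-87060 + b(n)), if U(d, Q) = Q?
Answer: -43529/3789556025 - 9*I*√206/7579112050 ≈ -1.1487e-5 - 1.7043e-8*I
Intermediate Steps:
b(s) = 2 + 9*√s
1/(-87060 + b(n)) = 1/(-87060 + (2 + 9*√(-206))) = 1/(-87060 + (2 + 9*(I*√206))) = 1/(-87060 + (2 + 9*I*√206)) = 1/(-87058 + 9*I*√206)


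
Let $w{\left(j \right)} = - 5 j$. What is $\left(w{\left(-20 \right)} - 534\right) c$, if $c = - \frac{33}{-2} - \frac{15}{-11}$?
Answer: $- \frac{85281}{11} \approx -7752.8$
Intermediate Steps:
$c = \frac{393}{22}$ ($c = \left(-33\right) \left(- \frac{1}{2}\right) - - \frac{15}{11} = \frac{33}{2} + \frac{15}{11} = \frac{393}{22} \approx 17.864$)
$\left(w{\left(-20 \right)} - 534\right) c = \left(\left(-5\right) \left(-20\right) - 534\right) \frac{393}{22} = \left(100 - 534\right) \frac{393}{22} = \left(-434\right) \frac{393}{22} = - \frac{85281}{11}$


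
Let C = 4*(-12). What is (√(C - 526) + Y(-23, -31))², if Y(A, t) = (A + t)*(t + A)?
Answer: (2916 + I*√574)² ≈ 8.5025e+6 + 1.397e+5*I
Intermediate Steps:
Y(A, t) = (A + t)² (Y(A, t) = (A + t)*(A + t) = (A + t)²)
C = -48
(√(C - 526) + Y(-23, -31))² = (√(-48 - 526) + (-23 - 31)²)² = (√(-574) + (-54)²)² = (I*√574 + 2916)² = (2916 + I*√574)²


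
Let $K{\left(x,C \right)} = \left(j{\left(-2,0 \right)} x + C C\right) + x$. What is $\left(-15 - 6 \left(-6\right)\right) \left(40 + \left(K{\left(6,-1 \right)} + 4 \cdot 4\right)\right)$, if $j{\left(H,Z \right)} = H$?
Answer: $1071$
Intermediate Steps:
$K{\left(x,C \right)} = C^{2} - x$ ($K{\left(x,C \right)} = \left(- 2 x + C C\right) + x = \left(- 2 x + C^{2}\right) + x = \left(C^{2} - 2 x\right) + x = C^{2} - x$)
$\left(-15 - 6 \left(-6\right)\right) \left(40 + \left(K{\left(6,-1 \right)} + 4 \cdot 4\right)\right) = \left(-15 - 6 \left(-6\right)\right) \left(40 + \left(\left(\left(-1\right)^{2} - 6\right) + 4 \cdot 4\right)\right) = \left(-15 - -36\right) \left(40 + \left(\left(1 - 6\right) + 16\right)\right) = \left(-15 + 36\right) \left(40 + \left(-5 + 16\right)\right) = 21 \left(40 + 11\right) = 21 \cdot 51 = 1071$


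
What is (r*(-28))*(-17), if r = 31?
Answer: 14756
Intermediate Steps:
(r*(-28))*(-17) = (31*(-28))*(-17) = -868*(-17) = 14756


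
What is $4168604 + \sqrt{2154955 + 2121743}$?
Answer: $4168604 + \sqrt{4276698} \approx 4.1707 \cdot 10^{6}$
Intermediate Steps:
$4168604 + \sqrt{2154955 + 2121743} = 4168604 + \sqrt{4276698}$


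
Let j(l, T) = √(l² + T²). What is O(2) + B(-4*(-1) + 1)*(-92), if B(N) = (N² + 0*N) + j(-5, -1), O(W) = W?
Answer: -2298 - 92*√26 ≈ -2767.1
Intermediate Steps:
j(l, T) = √(T² + l²)
B(N) = √26 + N² (B(N) = (N² + 0*N) + √((-1)² + (-5)²) = (N² + 0) + √(1 + 25) = N² + √26 = √26 + N²)
O(2) + B(-4*(-1) + 1)*(-92) = 2 + (√26 + (-4*(-1) + 1)²)*(-92) = 2 + (√26 + (4 + 1)²)*(-92) = 2 + (√26 + 5²)*(-92) = 2 + (√26 + 25)*(-92) = 2 + (25 + √26)*(-92) = 2 + (-2300 - 92*√26) = -2298 - 92*√26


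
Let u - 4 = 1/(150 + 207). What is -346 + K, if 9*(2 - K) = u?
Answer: -1106701/3213 ≈ -344.44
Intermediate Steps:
u = 1429/357 (u = 4 + 1/(150 + 207) = 4 + 1/357 = 1429/357 ≈ 4.0028)
K = 4997/3213 (K = 2 - ⅑*1429/357 = 2 - 1429/3213 = 4997/3213 ≈ 1.5552)
-346 + K = -346 + 4997/3213 = -1106701/3213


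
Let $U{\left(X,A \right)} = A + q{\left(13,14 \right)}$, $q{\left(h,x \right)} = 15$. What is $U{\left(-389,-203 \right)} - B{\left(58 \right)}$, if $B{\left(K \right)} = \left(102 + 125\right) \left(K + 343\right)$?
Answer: $-91215$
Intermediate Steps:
$U{\left(X,A \right)} = 15 + A$ ($U{\left(X,A \right)} = A + 15 = 15 + A$)
$B{\left(K \right)} = 77861 + 227 K$ ($B{\left(K \right)} = 227 \left(343 + K\right) = 77861 + 227 K$)
$U{\left(-389,-203 \right)} - B{\left(58 \right)} = \left(15 - 203\right) - \left(77861 + 227 \cdot 58\right) = -188 - \left(77861 + 13166\right) = -188 - 91027 = -91215$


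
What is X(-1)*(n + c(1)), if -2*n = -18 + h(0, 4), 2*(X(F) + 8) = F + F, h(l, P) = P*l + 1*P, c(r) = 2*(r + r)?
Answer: -99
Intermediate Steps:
c(r) = 4*r (c(r) = 2*(2*r) = 4*r)
h(l, P) = P + P*l (h(l, P) = P*l + P = P + P*l)
X(F) = -8 + F (X(F) = -8 + (F + F)/2 = -8 + (2*F)/2 = -8 + F)
n = 7 (n = -(-18 + 4*(1 + 0))/2 = -(-18 + 4*1)/2 = -(-18 + 4)/2 = -½*(-14) = 7)
X(-1)*(n + c(1)) = (-8 - 1)*(7 + 4*1) = -9*(7 + 4) = -9*11 = -99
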